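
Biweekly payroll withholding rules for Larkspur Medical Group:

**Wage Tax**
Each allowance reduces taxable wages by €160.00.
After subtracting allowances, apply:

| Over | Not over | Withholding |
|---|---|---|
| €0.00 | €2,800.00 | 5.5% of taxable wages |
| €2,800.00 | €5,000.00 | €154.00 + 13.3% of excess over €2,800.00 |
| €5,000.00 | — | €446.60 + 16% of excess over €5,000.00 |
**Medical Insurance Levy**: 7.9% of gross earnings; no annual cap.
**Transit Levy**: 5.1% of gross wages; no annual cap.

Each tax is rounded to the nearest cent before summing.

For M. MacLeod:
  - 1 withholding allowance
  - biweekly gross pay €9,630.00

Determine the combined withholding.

Wage Tax: taxable = €9,630.00 − 1×€160.00 = €9,470.00
  €446.60 + 16% × (€9,470.00 − €5,000.00) = €446.60 + 16% × €4,470.00 = €1,161.80
Medical Insurance Levy: 7.9% × €9,630.00 = €760.77
Transit Levy: 5.1% × €9,630.00 = €491.13
Total: €1,161.80 + €760.77 + €491.13 = €2,413.70

€2,413.70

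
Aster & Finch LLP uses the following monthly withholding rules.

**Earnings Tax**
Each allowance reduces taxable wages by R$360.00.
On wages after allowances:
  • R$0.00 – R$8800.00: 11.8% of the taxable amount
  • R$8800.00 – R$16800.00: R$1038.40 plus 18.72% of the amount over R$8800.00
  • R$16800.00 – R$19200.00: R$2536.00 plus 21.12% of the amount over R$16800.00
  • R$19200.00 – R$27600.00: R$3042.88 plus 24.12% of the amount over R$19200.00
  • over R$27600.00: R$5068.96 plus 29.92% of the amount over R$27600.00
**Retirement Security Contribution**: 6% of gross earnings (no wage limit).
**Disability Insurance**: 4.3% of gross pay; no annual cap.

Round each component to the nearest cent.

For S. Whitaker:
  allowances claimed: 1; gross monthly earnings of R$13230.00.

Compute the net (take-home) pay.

R$10067.01

Earnings Tax: taxable = R$13230.00 − 1×R$360.00 = R$12870.00
  R$1038.40 + 18.72% × (R$12870.00 − R$8800.00) = R$1038.40 + 18.72% × R$4070.00 = R$1800.30
Retirement Security Contribution: 6% × R$13230.00 = R$793.80
Disability Insurance: 4.3% × R$13230.00 = R$568.89
Total withheld: R$1800.30 + R$793.80 + R$568.89 = R$3162.99
Net pay: R$13230.00 − R$3162.99 = R$10067.01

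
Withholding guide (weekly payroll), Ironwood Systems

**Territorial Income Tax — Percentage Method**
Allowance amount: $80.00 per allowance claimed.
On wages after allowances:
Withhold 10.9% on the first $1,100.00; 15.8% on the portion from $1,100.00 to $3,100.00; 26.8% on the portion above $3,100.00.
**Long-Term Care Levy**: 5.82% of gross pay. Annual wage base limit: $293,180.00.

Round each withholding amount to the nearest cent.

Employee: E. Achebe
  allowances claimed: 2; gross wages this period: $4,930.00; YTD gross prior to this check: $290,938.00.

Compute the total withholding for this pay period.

$1,013.94

Territorial Income Tax: taxable = $4,930.00 − 2×$80.00 = $4,770.00
  $435.90 + 26.8% × ($4,770.00 − $3,100.00) = $435.90 + 26.8% × $1,670.00 = $883.46
Long-Term Care Levy: cap $293,180.00 − YTD $290,938.00 = $2,242.00 subject; 5.82% × $2,242.00 = $130.48
Total: $883.46 + $130.48 = $1,013.94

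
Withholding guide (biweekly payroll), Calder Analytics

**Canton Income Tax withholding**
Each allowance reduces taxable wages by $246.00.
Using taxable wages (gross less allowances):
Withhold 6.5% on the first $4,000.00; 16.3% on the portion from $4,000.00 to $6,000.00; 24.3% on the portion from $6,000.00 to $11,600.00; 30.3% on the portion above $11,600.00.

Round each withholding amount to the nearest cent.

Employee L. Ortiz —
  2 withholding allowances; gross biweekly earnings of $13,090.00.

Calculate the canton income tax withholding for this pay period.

$2,249.19

Canton Income Tax: taxable = $13,090.00 − 2×$246.00 = $12,598.00
  $1,946.80 + 30.3% × ($12,598.00 − $11,600.00) = $1,946.80 + 30.3% × $998.00 = $2,249.19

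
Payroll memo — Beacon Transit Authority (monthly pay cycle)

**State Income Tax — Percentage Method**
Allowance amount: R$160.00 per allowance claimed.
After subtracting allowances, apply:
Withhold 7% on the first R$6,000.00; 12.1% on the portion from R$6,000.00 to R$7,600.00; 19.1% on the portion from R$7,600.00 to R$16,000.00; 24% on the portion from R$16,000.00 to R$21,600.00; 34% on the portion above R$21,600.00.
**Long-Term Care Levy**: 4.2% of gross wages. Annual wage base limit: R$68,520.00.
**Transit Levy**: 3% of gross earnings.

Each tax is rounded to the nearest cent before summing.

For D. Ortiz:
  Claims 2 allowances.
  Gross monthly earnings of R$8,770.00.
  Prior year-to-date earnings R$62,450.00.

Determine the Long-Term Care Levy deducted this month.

Long-Term Care Levy: cap R$68,520.00 − YTD R$62,450.00 = R$6,070.00 subject; 4.2% × R$6,070.00 = R$254.94

R$254.94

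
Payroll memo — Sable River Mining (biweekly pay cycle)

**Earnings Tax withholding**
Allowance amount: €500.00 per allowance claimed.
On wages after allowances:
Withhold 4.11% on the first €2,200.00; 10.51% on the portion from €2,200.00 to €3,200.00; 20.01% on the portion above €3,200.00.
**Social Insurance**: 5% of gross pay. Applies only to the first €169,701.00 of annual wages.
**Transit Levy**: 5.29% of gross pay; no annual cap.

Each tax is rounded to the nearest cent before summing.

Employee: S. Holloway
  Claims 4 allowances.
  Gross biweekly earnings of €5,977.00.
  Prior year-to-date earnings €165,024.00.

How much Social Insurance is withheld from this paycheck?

€233.85

Social Insurance: cap €169,701.00 − YTD €165,024.00 = €4,677.00 subject; 5% × €4,677.00 = €233.85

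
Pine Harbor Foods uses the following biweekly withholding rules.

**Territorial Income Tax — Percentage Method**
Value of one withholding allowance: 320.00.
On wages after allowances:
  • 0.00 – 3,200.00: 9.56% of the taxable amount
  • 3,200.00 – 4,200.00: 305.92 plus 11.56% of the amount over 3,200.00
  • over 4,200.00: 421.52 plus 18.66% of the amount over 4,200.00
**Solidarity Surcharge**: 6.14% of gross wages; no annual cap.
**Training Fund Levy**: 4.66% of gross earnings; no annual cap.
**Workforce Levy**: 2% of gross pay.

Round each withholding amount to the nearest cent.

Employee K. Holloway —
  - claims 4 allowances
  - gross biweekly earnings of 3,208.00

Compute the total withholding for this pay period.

Territorial Income Tax: taxable = 3,208.00 − 4×320.00 = 1,928.00
  9.56% × 1,928.00 = 184.32
Solidarity Surcharge: 6.14% × 3,208.00 = 196.97
Training Fund Levy: 4.66% × 3,208.00 = 149.49
Workforce Levy: 2% × 3,208.00 = 64.16
Total: 184.32 + 196.97 + 149.49 + 64.16 = 594.94

594.94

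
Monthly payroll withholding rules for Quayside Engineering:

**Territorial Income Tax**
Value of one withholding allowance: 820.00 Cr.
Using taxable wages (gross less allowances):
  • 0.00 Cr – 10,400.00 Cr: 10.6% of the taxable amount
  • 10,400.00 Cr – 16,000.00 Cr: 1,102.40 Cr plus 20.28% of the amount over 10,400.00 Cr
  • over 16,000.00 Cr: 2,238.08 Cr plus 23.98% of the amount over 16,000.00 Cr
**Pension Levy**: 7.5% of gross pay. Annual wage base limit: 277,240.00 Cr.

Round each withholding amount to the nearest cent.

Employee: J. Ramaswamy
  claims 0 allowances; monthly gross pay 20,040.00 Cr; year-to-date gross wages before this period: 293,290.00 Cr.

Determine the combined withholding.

3,206.87 Cr

Territorial Income Tax: taxable = 20,040.00 Cr
  2,238.08 Cr + 23.98% × (20,040.00 Cr − 16,000.00 Cr) = 2,238.08 Cr + 23.98% × 4,040.00 Cr = 3,206.87 Cr
Pension Levy: YTD 293,290.00 Cr ≥ cap 277,240.00 Cr → 0.00 Cr
Total: 3,206.87 Cr + 0.00 Cr = 3,206.87 Cr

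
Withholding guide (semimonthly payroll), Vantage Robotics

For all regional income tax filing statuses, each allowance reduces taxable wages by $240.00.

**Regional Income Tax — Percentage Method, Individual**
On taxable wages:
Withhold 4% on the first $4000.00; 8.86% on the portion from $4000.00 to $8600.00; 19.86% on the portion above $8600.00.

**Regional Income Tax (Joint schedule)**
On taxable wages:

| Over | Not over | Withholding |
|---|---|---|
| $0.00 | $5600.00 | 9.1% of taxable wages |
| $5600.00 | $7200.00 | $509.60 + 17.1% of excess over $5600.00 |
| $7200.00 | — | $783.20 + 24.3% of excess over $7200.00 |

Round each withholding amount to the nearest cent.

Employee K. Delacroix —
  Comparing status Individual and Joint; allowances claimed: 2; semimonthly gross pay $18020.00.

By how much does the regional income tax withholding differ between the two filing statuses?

Regional Income Tax (Individual): taxable = $18020.00 − 2×$240.00 = $17540.00
  $567.56 + 19.86% × ($17540.00 − $8600.00) = $567.56 + 19.86% × $8940.00 = $2343.04
Regional Income Tax (Joint): taxable = $18020.00 − 2×$240.00 = $17540.00
  $783.20 + 24.3% × ($17540.00 − $7200.00) = $783.20 + 24.3% × $10340.00 = $3295.82
Difference: |$2343.04 − $3295.82| = $952.78 (higher under Joint)

$952.78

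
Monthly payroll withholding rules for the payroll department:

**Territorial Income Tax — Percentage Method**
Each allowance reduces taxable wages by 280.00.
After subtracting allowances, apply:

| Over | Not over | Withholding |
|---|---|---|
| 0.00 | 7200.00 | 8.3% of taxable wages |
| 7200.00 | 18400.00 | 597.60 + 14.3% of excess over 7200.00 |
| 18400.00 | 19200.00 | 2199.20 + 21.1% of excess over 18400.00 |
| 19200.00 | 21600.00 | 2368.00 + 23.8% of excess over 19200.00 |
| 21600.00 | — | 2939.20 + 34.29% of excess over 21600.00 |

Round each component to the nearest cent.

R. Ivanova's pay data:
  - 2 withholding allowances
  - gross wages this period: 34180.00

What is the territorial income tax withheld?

7060.86

Territorial Income Tax: taxable = 34180.00 − 2×280.00 = 33620.00
  2939.20 + 34.29% × (33620.00 − 21600.00) = 2939.20 + 34.29% × 12020.00 = 7060.86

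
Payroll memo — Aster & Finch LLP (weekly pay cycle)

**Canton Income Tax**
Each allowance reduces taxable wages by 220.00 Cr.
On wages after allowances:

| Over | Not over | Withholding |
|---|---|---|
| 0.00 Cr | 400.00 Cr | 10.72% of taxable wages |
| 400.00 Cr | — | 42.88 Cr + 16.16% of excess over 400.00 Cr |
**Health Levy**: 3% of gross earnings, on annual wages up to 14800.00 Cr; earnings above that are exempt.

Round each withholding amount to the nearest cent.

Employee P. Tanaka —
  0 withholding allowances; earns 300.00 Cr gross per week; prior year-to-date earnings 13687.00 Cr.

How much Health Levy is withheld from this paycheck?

9.00 Cr

Health Levy: 3% × 300.00 Cr = 9.00 Cr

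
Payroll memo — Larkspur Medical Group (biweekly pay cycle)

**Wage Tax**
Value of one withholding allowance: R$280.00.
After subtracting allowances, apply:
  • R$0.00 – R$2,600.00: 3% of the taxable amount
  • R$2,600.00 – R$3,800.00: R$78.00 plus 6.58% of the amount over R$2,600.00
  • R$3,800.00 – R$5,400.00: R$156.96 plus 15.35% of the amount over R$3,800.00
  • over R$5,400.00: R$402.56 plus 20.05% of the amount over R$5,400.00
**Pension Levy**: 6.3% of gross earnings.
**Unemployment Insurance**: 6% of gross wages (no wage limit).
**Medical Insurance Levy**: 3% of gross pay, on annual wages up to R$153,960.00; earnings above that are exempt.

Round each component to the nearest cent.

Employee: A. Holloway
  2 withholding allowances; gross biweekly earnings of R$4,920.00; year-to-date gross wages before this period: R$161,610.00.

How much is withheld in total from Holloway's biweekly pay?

R$848.08

Wage Tax: taxable = R$4,920.00 − 2×R$280.00 = R$4,360.00
  R$156.96 + 15.35% × (R$4,360.00 − R$3,800.00) = R$156.96 + 15.35% × R$560.00 = R$242.92
Pension Levy: 6.3% × R$4,920.00 = R$309.96
Unemployment Insurance: 6% × R$4,920.00 = R$295.20
Medical Insurance Levy: YTD R$161,610.00 ≥ cap R$153,960.00 → R$0.00
Total: R$242.92 + R$309.96 + R$295.20 + R$0.00 = R$848.08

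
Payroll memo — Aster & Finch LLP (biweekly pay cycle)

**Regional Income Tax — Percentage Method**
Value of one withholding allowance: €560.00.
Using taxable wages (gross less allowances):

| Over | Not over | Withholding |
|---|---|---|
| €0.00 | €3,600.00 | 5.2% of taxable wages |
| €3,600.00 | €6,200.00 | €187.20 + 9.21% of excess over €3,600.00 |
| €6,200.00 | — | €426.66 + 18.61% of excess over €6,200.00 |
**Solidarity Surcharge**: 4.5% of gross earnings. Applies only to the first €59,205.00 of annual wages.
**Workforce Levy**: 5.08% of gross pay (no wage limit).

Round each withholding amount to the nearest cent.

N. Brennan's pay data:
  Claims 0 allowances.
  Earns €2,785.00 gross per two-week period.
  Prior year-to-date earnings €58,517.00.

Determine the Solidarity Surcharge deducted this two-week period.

Solidarity Surcharge: cap €59,205.00 − YTD €58,517.00 = €688.00 subject; 4.5% × €688.00 = €30.96

€30.96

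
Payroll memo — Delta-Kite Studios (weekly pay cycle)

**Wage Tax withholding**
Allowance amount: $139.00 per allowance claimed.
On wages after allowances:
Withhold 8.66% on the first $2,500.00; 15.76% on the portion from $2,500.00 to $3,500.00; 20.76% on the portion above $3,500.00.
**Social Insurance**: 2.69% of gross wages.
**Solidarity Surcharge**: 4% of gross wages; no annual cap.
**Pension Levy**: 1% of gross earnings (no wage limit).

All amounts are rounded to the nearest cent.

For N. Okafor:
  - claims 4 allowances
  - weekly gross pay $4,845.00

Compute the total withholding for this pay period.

$910.48

Wage Tax: taxable = $4,845.00 − 4×$139.00 = $4,289.00
  $374.10 + 20.76% × ($4,289.00 − $3,500.00) = $374.10 + 20.76% × $789.00 = $537.90
Social Insurance: 2.69% × $4,845.00 = $130.33
Solidarity Surcharge: 4% × $4,845.00 = $193.80
Pension Levy: 1% × $4,845.00 = $48.45
Total: $537.90 + $130.33 + $193.80 + $48.45 = $910.48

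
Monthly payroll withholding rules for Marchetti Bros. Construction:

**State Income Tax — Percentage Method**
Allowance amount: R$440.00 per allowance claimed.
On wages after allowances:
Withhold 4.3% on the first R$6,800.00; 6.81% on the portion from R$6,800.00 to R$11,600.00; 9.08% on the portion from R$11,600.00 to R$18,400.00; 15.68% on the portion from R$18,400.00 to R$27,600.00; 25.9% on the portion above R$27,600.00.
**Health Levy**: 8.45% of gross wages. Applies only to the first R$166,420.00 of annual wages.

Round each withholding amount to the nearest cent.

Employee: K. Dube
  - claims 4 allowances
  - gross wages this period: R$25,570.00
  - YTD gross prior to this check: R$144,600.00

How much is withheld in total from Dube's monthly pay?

State Income Tax: taxable = R$25,570.00 − 4×R$440.00 = R$23,810.00
  R$1,236.72 + 15.68% × (R$23,810.00 − R$18,400.00) = R$1,236.72 + 15.68% × R$5,410.00 = R$2,085.01
Health Levy: cap R$166,420.00 − YTD R$144,600.00 = R$21,820.00 subject; 8.45% × R$21,820.00 = R$1,843.79
Total: R$2,085.01 + R$1,843.79 = R$3,928.80

R$3,928.80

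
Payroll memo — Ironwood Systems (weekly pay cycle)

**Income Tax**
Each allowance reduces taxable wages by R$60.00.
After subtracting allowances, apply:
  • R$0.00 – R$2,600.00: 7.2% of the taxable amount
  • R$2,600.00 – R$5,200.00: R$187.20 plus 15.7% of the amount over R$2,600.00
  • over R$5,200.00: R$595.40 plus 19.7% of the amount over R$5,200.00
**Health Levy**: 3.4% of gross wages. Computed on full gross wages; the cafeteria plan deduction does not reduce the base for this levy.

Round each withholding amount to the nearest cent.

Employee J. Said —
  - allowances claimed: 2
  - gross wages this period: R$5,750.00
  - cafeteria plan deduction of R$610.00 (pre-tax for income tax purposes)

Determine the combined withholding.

R$762.64

Income Tax: taxable = R$5,750.00 − R$610.00 − 2×R$60.00 = R$5,020.00
  R$187.20 + 15.7% × (R$5,020.00 − R$2,600.00) = R$187.20 + 15.7% × R$2,420.00 = R$567.14
Health Levy: 3.4% × R$5,750.00 = R$195.50
Total: R$567.14 + R$195.50 = R$762.64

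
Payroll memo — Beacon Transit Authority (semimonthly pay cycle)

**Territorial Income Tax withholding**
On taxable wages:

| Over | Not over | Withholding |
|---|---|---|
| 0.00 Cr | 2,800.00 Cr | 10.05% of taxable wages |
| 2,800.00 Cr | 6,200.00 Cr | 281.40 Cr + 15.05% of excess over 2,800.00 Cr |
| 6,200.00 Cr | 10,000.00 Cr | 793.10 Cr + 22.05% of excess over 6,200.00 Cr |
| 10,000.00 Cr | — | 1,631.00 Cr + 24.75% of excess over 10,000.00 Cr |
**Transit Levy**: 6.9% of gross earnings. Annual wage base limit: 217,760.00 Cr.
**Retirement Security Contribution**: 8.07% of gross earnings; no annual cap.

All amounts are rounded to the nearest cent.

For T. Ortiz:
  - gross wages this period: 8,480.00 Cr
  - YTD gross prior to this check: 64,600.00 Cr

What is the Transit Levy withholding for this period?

585.12 Cr

Transit Levy: 6.9% × 8,480.00 Cr = 585.12 Cr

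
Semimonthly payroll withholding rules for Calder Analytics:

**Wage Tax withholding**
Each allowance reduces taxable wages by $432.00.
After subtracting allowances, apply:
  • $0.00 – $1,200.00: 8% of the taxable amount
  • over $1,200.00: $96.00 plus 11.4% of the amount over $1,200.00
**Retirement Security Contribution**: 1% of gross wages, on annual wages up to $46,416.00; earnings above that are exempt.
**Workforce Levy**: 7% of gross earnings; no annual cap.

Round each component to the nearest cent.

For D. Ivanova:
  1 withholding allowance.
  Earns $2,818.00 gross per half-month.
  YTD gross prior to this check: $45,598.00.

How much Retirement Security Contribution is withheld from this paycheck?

$8.18

Retirement Security Contribution: cap $46,416.00 − YTD $45,598.00 = $818.00 subject; 1% × $818.00 = $8.18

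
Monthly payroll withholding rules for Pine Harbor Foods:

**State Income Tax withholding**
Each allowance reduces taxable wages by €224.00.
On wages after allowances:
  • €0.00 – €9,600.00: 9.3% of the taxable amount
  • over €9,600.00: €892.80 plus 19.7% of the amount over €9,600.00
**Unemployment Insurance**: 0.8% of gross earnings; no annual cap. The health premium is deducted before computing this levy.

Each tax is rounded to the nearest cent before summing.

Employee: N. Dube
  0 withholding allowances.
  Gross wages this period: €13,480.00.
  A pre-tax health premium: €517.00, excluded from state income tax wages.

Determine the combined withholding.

€1,659.01

State Income Tax: taxable = €13,480.00 − €517.00 = €12,963.00
  €892.80 + 19.7% × (€12,963.00 − €9,600.00) = €892.80 + 19.7% × €3,363.00 = €1,555.31
Unemployment Insurance: 0.8% × €12,963.00 = €103.70
Total: €1,555.31 + €103.70 = €1,659.01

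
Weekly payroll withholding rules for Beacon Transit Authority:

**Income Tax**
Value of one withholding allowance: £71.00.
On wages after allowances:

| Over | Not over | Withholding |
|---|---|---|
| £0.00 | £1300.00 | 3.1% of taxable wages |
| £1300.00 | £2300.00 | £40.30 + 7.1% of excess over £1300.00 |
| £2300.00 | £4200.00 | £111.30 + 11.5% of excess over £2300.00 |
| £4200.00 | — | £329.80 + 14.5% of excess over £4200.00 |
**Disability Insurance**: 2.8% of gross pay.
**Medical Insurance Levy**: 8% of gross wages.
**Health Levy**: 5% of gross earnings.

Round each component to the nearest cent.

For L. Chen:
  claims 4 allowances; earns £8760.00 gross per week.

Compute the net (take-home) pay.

Income Tax: taxable = £8760.00 − 4×£71.00 = £8476.00
  £329.80 + 14.5% × (£8476.00 − £4200.00) = £329.80 + 14.5% × £4276.00 = £949.82
Disability Insurance: 2.8% × £8760.00 = £245.28
Medical Insurance Levy: 8% × £8760.00 = £700.80
Health Levy: 5% × £8760.00 = £438.00
Total withheld: £949.82 + £245.28 + £700.80 + £438.00 = £2333.90
Net pay: £8760.00 − £2333.90 = £6426.10

£6426.10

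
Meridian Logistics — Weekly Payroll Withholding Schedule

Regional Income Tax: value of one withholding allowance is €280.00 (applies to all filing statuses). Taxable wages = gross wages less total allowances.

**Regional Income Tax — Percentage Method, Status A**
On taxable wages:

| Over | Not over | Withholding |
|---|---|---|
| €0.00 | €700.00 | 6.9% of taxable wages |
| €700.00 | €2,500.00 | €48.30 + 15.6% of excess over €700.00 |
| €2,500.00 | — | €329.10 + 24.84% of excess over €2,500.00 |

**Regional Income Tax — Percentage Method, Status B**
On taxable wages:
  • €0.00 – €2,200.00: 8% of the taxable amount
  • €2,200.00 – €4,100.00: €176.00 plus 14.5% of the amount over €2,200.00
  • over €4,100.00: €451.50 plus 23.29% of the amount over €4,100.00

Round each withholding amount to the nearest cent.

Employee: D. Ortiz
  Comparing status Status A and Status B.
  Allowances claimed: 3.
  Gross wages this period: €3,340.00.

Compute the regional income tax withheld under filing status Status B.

€219.50

Regional Income Tax (Status B): taxable = €3,340.00 − 3×€280.00 = €2,500.00
  €176.00 + 14.5% × (€2,500.00 − €2,200.00) = €176.00 + 14.5% × €300.00 = €219.50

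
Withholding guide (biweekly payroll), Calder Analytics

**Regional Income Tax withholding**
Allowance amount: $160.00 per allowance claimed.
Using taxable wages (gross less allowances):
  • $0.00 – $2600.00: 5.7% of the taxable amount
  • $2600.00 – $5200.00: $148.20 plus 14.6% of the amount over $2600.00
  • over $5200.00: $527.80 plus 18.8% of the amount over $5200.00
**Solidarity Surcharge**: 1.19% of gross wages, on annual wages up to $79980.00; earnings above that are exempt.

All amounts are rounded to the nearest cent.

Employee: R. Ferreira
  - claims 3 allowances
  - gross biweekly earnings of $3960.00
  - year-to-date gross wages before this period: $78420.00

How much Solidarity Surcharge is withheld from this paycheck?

Solidarity Surcharge: cap $79980.00 − YTD $78420.00 = $1560.00 subject; 1.19% × $1560.00 = $18.56

$18.56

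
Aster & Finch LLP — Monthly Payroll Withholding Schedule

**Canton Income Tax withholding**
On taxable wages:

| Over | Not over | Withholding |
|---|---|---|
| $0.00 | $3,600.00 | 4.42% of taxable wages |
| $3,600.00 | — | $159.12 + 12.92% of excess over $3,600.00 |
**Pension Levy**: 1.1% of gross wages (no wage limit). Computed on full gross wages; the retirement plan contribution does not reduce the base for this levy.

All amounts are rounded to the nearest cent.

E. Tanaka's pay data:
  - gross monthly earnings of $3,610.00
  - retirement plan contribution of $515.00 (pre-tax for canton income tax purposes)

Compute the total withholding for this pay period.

Canton Income Tax: taxable = $3,610.00 − $515.00 = $3,095.00
  4.42% × $3,095.00 = $136.80
Pension Levy: 1.1% × $3,610.00 = $39.71
Total: $136.80 + $39.71 = $176.51

$176.51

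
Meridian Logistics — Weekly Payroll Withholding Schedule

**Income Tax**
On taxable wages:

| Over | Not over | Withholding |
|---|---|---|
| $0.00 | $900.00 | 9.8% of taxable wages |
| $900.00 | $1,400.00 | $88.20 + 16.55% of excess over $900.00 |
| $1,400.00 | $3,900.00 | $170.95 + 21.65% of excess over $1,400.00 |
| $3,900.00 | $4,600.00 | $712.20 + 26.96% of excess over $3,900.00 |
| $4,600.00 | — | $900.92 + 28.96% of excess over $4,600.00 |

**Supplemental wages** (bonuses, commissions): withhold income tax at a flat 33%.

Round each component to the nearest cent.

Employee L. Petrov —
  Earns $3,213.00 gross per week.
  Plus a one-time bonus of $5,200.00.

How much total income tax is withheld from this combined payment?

$2,279.46

Income Tax: taxable = $3,213.00
  $170.95 + 21.65% × ($3,213.00 − $1,400.00) = $170.95 + 21.65% × $1,813.00 = $563.46
Supplemental (33% flat on bonus): 33% × $5,200.00 = $1,716.00
Total income tax: $563.46 + $1,716.00 = $2,279.46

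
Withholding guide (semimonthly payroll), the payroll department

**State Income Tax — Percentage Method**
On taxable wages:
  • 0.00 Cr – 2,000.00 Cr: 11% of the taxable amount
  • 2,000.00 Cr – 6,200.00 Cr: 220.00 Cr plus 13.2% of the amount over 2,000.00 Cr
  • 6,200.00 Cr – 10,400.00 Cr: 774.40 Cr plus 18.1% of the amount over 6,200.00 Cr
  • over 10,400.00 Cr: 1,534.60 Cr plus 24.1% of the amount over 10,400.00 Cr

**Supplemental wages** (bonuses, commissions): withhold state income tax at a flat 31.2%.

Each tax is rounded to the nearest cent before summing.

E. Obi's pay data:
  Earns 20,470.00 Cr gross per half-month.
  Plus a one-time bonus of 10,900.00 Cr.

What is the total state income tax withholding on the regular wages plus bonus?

7,362.27 Cr

State Income Tax: taxable = 20,470.00 Cr
  1,534.60 Cr + 24.1% × (20,470.00 Cr − 10,400.00 Cr) = 1,534.60 Cr + 24.1% × 10,070.00 Cr = 3,961.47 Cr
Supplemental (31.2% flat on bonus): 31.2% × 10,900.00 Cr = 3,400.80 Cr
Total state income tax: 3,961.47 Cr + 3,400.80 Cr = 7,362.27 Cr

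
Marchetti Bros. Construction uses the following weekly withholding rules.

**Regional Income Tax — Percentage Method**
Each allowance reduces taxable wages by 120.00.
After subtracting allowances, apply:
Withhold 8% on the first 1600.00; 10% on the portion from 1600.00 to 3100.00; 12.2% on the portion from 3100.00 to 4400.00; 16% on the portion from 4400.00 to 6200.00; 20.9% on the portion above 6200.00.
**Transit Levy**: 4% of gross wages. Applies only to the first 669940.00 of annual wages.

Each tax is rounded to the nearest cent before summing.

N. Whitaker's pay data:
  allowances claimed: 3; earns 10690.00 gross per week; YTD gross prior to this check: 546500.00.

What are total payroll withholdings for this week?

2015.37

Regional Income Tax: taxable = 10690.00 − 3×120.00 = 10330.00
  724.60 + 20.9% × (10330.00 − 6200.00) = 724.60 + 20.9% × 4130.00 = 1587.77
Transit Levy: 4% × 10690.00 = 427.60
Total: 1587.77 + 427.60 = 2015.37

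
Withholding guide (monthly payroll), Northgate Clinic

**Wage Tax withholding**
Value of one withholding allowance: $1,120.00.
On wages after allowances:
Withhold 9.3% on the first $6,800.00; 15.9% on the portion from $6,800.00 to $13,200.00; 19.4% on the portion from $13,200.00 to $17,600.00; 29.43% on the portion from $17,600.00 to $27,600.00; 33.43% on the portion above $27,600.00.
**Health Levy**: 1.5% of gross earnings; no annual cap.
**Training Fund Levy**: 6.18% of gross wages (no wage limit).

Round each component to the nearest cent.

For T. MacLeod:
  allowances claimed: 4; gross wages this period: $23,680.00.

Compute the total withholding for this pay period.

$4,793.10

Wage Tax: taxable = $23,680.00 − 4×$1,120.00 = $19,200.00
  $2,503.60 + 29.43% × ($19,200.00 − $17,600.00) = $2,503.60 + 29.43% × $1,600.00 = $2,974.48
Health Levy: 1.5% × $23,680.00 = $355.20
Training Fund Levy: 6.18% × $23,680.00 = $1,463.42
Total: $2,974.48 + $355.20 + $1,463.42 = $4,793.10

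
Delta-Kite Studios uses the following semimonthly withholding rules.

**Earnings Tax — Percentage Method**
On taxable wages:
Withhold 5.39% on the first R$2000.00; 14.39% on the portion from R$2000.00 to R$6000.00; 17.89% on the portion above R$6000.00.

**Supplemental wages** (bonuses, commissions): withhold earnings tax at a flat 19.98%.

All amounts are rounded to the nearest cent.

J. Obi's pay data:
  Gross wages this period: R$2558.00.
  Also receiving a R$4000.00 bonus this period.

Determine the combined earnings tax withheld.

Earnings Tax: taxable = R$2558.00
  R$107.80 + 14.39% × (R$2558.00 − R$2000.00) = R$107.80 + 14.39% × R$558.00 = R$188.10
Supplemental (19.98% flat on bonus): 19.98% × R$4000.00 = R$799.20
Total earnings tax: R$188.10 + R$799.20 = R$987.30

R$987.30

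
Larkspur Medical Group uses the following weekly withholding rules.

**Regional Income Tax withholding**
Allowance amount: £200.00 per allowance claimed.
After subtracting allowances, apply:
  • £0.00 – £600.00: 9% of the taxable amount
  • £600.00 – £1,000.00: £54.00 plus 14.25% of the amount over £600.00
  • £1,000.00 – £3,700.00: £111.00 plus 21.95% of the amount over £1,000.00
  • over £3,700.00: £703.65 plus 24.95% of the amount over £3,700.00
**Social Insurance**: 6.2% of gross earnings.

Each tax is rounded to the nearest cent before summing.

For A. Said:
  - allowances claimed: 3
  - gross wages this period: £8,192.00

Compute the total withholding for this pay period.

Regional Income Tax: taxable = £8,192.00 − 3×£200.00 = £7,592.00
  £703.65 + 24.95% × (£7,592.00 − £3,700.00) = £703.65 + 24.95% × £3,892.00 = £1,674.70
Social Insurance: 6.2% × £8,192.00 = £507.90
Total: £1,674.70 + £507.90 = £2,182.60

£2,182.60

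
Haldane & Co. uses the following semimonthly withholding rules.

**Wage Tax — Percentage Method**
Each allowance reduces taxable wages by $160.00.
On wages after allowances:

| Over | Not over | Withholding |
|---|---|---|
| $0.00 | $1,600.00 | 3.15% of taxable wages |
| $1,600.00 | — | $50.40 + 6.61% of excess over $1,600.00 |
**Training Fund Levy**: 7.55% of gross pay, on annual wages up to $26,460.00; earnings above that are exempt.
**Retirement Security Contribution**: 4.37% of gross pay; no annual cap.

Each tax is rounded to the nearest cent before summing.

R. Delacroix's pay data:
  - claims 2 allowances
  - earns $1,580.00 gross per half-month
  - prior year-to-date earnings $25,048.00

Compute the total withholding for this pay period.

$215.35

Wage Tax: taxable = $1,580.00 − 2×$160.00 = $1,260.00
  3.15% × $1,260.00 = $39.69
Training Fund Levy: cap $26,460.00 − YTD $25,048.00 = $1,412.00 subject; 7.55% × $1,412.00 = $106.61
Retirement Security Contribution: 4.37% × $1,580.00 = $69.05
Total: $39.69 + $106.61 + $69.05 = $215.35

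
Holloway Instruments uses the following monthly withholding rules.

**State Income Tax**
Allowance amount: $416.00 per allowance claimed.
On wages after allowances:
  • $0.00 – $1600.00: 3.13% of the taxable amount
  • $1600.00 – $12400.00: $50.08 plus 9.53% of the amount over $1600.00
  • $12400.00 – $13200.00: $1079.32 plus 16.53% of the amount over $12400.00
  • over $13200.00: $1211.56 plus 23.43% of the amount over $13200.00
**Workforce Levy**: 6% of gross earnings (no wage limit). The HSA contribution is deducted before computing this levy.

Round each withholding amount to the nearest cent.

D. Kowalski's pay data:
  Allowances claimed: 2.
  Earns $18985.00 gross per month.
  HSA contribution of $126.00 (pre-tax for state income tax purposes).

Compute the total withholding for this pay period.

State Income Tax: taxable = $18985.00 − $126.00 − 2×$416.00 = $18027.00
  $1211.56 + 23.43% × ($18027.00 − $13200.00) = $1211.56 + 23.43% × $4827.00 = $2342.53
Workforce Levy: 6% × $18859.00 = $1131.54
Total: $2342.53 + $1131.54 = $3474.07

$3474.07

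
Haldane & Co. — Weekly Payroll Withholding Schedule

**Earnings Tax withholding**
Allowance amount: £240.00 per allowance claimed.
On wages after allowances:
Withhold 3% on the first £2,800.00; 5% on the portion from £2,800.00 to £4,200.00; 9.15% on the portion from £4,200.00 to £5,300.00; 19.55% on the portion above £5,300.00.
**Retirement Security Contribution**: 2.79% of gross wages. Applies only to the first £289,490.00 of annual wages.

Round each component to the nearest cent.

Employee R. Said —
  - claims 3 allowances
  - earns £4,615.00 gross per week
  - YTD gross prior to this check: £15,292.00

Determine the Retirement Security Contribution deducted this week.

£128.76

Retirement Security Contribution: 2.79% × £4,615.00 = £128.76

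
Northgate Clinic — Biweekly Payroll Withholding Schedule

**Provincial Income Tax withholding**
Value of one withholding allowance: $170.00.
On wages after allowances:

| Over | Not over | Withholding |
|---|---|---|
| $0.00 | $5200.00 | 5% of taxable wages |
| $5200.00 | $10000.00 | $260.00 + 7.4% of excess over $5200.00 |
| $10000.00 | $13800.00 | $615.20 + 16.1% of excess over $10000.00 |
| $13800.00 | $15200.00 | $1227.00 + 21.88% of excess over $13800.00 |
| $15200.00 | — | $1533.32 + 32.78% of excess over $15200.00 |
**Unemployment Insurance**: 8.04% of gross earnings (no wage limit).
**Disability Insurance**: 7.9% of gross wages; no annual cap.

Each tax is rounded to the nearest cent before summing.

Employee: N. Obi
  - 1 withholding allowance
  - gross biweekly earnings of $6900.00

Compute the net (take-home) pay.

$5426.92

Provincial Income Tax: taxable = $6900.00 − 1×$170.00 = $6730.00
  $260.00 + 7.4% × ($6730.00 − $5200.00) = $260.00 + 7.4% × $1530.00 = $373.22
Unemployment Insurance: 8.04% × $6900.00 = $554.76
Disability Insurance: 7.9% × $6900.00 = $545.10
Total withheld: $373.22 + $554.76 + $545.10 = $1473.08
Net pay: $6900.00 − $1473.08 = $5426.92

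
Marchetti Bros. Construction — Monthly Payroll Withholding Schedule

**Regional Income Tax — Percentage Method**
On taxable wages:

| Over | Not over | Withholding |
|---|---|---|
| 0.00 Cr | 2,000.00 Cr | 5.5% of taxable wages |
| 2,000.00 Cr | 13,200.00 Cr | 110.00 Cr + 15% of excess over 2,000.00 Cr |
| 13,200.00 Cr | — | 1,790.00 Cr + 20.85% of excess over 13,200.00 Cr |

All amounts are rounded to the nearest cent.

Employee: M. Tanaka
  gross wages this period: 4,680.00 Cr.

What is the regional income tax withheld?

512.00 Cr

Regional Income Tax: taxable = 4,680.00 Cr
  110.00 Cr + 15% × (4,680.00 Cr − 2,000.00 Cr) = 110.00 Cr + 15% × 2,680.00 Cr = 512.00 Cr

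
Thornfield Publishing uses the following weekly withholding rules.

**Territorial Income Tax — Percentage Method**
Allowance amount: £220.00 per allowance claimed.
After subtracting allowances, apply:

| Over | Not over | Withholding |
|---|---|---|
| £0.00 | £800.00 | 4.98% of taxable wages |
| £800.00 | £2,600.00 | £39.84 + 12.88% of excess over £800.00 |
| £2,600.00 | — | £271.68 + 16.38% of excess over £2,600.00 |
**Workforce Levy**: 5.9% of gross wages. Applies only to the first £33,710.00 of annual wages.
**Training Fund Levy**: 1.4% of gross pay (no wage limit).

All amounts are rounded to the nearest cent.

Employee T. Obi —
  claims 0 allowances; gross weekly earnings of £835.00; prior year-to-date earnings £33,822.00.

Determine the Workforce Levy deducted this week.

£0.00

Workforce Levy: YTD £33,822.00 ≥ cap £33,710.00 → £0.00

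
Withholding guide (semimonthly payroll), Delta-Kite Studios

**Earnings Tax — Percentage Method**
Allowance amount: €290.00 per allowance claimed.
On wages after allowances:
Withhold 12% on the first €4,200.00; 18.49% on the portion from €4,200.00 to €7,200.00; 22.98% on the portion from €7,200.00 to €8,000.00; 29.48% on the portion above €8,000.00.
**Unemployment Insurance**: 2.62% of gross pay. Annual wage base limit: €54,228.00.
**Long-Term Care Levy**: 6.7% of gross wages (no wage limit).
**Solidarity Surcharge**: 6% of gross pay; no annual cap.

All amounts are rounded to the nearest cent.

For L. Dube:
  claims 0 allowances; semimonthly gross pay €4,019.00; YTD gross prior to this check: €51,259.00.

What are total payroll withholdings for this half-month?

Earnings Tax: taxable = €4,019.00
  12% × €4,019.00 = €482.28
Unemployment Insurance: cap €54,228.00 − YTD €51,259.00 = €2,969.00 subject; 2.62% × €2,969.00 = €77.79
Long-Term Care Levy: 6.7% × €4,019.00 = €269.27
Solidarity Surcharge: 6% × €4,019.00 = €241.14
Total: €482.28 + €77.79 + €269.27 + €241.14 = €1,070.48

€1,070.48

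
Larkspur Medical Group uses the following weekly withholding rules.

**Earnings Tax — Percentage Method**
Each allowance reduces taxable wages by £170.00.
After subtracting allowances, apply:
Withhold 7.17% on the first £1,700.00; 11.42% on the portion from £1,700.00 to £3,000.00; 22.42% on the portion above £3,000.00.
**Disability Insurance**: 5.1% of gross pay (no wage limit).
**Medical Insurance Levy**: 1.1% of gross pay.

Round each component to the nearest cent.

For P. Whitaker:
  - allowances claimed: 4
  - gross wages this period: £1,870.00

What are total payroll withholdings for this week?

Earnings Tax: taxable = £1,870.00 − 4×£170.00 = £1,190.00
  7.17% × £1,190.00 = £85.32
Disability Insurance: 5.1% × £1,870.00 = £95.37
Medical Insurance Levy: 1.1% × £1,870.00 = £20.57
Total: £85.32 + £95.37 + £20.57 = £201.26

£201.26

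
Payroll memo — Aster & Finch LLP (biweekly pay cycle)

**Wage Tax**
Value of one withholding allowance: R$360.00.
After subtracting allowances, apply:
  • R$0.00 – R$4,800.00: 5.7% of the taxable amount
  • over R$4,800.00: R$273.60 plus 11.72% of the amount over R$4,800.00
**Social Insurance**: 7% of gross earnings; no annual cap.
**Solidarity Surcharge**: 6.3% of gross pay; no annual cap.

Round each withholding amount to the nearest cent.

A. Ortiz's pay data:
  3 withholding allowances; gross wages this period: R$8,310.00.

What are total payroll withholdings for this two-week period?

R$1,663.63

Wage Tax: taxable = R$8,310.00 − 3×R$360.00 = R$7,230.00
  R$273.60 + 11.72% × (R$7,230.00 − R$4,800.00) = R$273.60 + 11.72% × R$2,430.00 = R$558.40
Social Insurance: 7% × R$8,310.00 = R$581.70
Solidarity Surcharge: 6.3% × R$8,310.00 = R$523.53
Total: R$558.40 + R$581.70 + R$523.53 = R$1,663.63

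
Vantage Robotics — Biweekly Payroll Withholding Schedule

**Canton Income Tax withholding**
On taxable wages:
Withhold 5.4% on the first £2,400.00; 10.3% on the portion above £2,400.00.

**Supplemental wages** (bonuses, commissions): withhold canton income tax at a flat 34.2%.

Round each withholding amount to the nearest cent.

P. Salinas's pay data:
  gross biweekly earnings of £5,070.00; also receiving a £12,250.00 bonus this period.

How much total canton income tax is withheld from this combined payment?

Canton Income Tax: taxable = £5,070.00
  £129.60 + 10.3% × (£5,070.00 − £2,400.00) = £129.60 + 10.3% × £2,670.00 = £404.61
Supplemental (34.2% flat on bonus): 34.2% × £12,250.00 = £4,189.50
Total canton income tax: £404.61 + £4,189.50 = £4,594.11

£4,594.11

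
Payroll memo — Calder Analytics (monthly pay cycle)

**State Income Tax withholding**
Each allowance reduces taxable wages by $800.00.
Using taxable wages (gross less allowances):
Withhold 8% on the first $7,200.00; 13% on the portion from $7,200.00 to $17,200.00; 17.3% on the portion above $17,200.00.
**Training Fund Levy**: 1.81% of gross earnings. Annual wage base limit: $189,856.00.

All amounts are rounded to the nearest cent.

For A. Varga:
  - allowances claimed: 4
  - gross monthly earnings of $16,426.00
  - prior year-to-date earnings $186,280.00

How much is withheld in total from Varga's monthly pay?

$1,424.11

State Income Tax: taxable = $16,426.00 − 4×$800.00 = $13,226.00
  $576.00 + 13% × ($13,226.00 − $7,200.00) = $576.00 + 13% × $6,026.00 = $1,359.38
Training Fund Levy: cap $189,856.00 − YTD $186,280.00 = $3,576.00 subject; 1.81% × $3,576.00 = $64.73
Total: $1,359.38 + $64.73 = $1,424.11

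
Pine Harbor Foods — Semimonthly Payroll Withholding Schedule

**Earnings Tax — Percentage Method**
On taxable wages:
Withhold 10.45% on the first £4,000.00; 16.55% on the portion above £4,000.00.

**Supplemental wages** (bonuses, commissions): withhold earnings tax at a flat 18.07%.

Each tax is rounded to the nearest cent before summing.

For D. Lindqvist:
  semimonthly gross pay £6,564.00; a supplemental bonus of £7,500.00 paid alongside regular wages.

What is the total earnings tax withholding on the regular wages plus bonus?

£2,197.59

Earnings Tax: taxable = £6,564.00
  £418.00 + 16.55% × (£6,564.00 − £4,000.00) = £418.00 + 16.55% × £2,564.00 = £842.34
Supplemental (18.07% flat on bonus): 18.07% × £7,500.00 = £1,355.25
Total earnings tax: £842.34 + £1,355.25 = £2,197.59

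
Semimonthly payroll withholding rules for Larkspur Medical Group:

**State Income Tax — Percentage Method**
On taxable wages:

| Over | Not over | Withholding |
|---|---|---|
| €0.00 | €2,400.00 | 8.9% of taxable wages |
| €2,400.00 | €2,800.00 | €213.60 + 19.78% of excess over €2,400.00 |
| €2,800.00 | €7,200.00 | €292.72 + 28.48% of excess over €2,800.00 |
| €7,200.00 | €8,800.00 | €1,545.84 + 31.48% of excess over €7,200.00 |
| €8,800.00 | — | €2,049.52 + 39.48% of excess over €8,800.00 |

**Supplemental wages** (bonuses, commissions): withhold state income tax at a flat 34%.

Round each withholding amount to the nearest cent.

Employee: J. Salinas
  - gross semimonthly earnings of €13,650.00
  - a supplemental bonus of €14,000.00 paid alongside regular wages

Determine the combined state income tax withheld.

€8,724.30

State Income Tax: taxable = €13,650.00
  €2,049.52 + 39.48% × (€13,650.00 − €8,800.00) = €2,049.52 + 39.48% × €4,850.00 = €3,964.30
Supplemental (34% flat on bonus): 34% × €14,000.00 = €4,760.00
Total state income tax: €3,964.30 + €4,760.00 = €8,724.30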